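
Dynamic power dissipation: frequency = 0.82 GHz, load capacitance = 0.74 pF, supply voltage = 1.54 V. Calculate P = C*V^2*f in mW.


Step 1: V^2 = 1.54^2 = 2.3716 V^2
Step 2: P = C*V^2*f = 0.74e-12 F * 2.3716 * 0.82e9 Hz
Step 3: P = 1.43908688e-03 W
Step 4: P = 1.439 mW

1.439


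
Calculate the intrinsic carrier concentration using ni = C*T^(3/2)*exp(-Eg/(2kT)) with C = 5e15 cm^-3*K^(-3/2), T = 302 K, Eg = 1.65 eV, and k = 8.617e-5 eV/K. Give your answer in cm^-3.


Step 1: Compute kT = 8.617e-5 * 302 = 0.02602334 eV
Step 2: Exponent = -Eg/(2kT) = -1.65/(2*0.02602334) = -31.70231
Step 3: T^(3/2) = 302^1.5 = 5248.20
Step 4: ni = 5e15 * 5248.20 * exp(-31.70231) = 4.48e+05 cm^-3

4.48e+05


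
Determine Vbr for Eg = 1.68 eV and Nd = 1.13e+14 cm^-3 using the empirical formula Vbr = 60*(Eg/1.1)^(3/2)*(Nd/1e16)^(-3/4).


Step 1: Eg/1.1 = 1.68/1.1 = 1.527273
Step 2: (Eg/1.1)^1.5 = 1.527273^1.5 = 1.887448
Step 3: (Nd/1e16)^(-0.75) = (0.0113)^(-0.75) = 28.853013
Step 4: Vbr = 60 * 1.887448 * 28.853013 = 3267.5 V

3267.5


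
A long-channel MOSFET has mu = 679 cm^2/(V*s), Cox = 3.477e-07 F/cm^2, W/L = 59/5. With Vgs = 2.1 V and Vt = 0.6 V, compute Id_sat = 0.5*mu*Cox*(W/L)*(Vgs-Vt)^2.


Step 1: Overdrive voltage Vov = Vgs - Vt = 2.1 - 0.6 = 1.5 V
Step 2: W/L = 59/5 = 11.8
Step 3: Id = 0.5 * 679 * 3.477e-07 * 11.8 * 1.5^2
Step 4: Id = 3.13e-03 A

3.13e-03


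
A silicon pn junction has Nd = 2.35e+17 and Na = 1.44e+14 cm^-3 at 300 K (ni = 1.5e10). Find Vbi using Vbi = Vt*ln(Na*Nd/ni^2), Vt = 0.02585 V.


Step 1: Compute Na*Nd/ni^2 = 1.44e+14 * 2.35e+17 / (1.5e10)^2 = 1.5040e+11
Step 2: ln(1.5040e+11) = 25.7366
Step 3: Vbi = 0.02585 * 25.7366 = 0.665 V

0.665


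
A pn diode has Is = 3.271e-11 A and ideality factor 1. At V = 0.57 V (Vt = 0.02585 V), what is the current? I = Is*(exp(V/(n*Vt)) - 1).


Step 1: V/(n*Vt) = 0.57/(1*0.02585) = 22.0503
Step 2: exp(22.0503) = 3.7698e+09
Step 3: I = 3.271e-11 * (3.7698e+09 - 1) = 1.23e-01 A

1.23e-01


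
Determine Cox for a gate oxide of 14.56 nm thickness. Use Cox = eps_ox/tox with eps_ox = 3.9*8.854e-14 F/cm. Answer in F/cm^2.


Step 1: eps_ox = 3.9 * 8.854e-14 = 3.45306e-13 F/cm
Step 2: tox in cm = 14.56 nm * 1e-7 = 1.4560e-06 cm
Step 3: Cox = 3.45306e-13 / 1.4560e-06 = 2.37e-07 F/cm^2

2.37e-07


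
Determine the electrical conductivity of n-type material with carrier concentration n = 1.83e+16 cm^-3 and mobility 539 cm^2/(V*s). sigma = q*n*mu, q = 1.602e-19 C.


Step 1: sigma = q * n * mu
Step 2: sigma = 1.602e-19 * 1.83e+16 * 539
Step 3: sigma = 1.580e+00 S/cm

1.580e+00


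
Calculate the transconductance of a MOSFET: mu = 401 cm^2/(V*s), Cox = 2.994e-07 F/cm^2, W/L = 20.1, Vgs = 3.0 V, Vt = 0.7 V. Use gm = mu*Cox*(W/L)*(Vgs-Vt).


Step 1: Vov = Vgs - Vt = 3.0 - 0.7 = 2.3 V
Step 2: gm = mu * Cox * (W/L) * Vov
Step 3: gm = 401 * 2.994e-07 * 20.1 * 2.3 = 5.55e-03 S

5.55e-03


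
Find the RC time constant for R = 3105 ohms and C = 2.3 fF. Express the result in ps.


Step 1: tau = R * C
Step 2: tau = 3105 * 2.3 fF = 3105 * 2.3e-15 F
Step 3: tau = 7.1415e-12 s = 7.1415 ps

7.1415


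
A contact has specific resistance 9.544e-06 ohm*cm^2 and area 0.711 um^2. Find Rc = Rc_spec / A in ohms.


Step 1: Convert area to cm^2: 0.711 um^2 = 7.1100e-09 cm^2
Step 2: Rc = Rc_spec / A = 9.544e-06 / 7.1100e-09
Step 3: Rc = 1.34e+03 ohms

1.34e+03


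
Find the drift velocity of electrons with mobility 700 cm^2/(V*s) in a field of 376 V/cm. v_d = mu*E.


Step 1: v_d = mu * E
Step 2: v_d = 700 * 376 = 263200
Step 3: v_d = 2.63e+05 cm/s

2.63e+05


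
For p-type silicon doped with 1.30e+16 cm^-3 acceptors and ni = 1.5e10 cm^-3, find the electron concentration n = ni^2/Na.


Step 1: Majority hole concentration p ≈ Na = 1.30e+16 cm^-3
Step 2: n = ni^2 / Na = (1.5e10)^2 / 1.30e+16
Step 3: n = 1.73e+04 cm^-3

1.73e+04


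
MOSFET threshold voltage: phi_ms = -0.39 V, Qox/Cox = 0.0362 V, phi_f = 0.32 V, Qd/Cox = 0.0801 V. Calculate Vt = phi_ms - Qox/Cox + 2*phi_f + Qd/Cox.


Step 1: Vt = phi_ms - Qox/Cox + 2*phi_f + Qd/Cox
Step 2: Vt = -0.39 - 0.0362 + 2*0.32 + 0.0801
Step 3: Vt = -0.39 - 0.0362 + 0.64 + 0.0801
Step 4: Vt = 0.2939 V

0.2939


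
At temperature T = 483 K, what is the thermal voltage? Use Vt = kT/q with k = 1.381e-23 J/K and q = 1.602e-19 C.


Step 1: kT = 1.381e-23 * 483 = 6.67023e-21 J
Step 2: Vt = kT/q = 6.67023e-21 / 1.602e-19
Step 3: Vt = 0.04164 V

0.04164


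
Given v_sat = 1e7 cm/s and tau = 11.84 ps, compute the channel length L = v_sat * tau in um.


Step 1: tau in seconds = 11.84 ps * 1e-12 = 1.1840e-11 s
Step 2: L = v_sat * tau = 1e7 * 1.1840e-11 = 1.1840e-04 cm
Step 3: L in um = 1.1840e-04 * 1e4 = 1.184 um

1.184


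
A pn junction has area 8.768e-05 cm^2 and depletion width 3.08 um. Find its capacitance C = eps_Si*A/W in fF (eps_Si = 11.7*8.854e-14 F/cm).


Step 1: eps_Si = 11.7 * 8.854e-14 = 1.035918e-12 F/cm
Step 2: W in cm = 3.08 * 1e-4 = 3.08e-04 cm
Step 3: C = 1.035918e-12 * 8.768e-05 / 3.08e-04 = 2.949003e-13 F
Step 4: C = 294.9 fF

294.9


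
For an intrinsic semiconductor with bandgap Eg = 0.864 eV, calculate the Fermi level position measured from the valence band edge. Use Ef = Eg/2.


Step 1: For an intrinsic semiconductor, the Fermi level sits at midgap.
Step 2: Ef = Eg / 2 = 0.864 / 2 = 0.432 eV

0.432


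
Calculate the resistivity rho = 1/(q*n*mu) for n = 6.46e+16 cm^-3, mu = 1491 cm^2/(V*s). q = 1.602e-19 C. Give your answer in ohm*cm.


Step 1: sigma = q * n * mu = 1.602e-19 * 6.46e+16 * 1491 = 1.54302e+01 S/cm
Step 2: rho = 1 / sigma = 1 / 1.54302e+01 = 0.06481 ohm*cm

0.06481


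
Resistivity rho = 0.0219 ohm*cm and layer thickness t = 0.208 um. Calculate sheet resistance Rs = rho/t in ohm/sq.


Step 1: Convert thickness to cm: t = 0.208 um = 2.0800e-05 cm
Step 2: Rs = rho / t = 0.0219 / 2.0800e-05
Step 3: Rs = 1052.9 ohm/sq

1052.9


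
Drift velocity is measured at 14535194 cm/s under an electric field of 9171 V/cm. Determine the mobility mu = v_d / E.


Step 1: mu = v_d / E
Step 2: mu = 14535194 / 9171
Step 3: mu = 1584.91 cm^2/(V*s)

1584.91


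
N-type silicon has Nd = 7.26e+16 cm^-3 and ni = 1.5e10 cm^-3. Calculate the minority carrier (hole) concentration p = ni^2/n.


Step 1: Since Nd >> ni, n ≈ Nd = 7.26e+16 cm^-3
Step 2: p = ni^2 / n = (1.5e10)^2 / 7.26e+16
Step 3: p = 2.25e20 / 7.26e+16 = 3.10e+03 cm^-3

3.10e+03


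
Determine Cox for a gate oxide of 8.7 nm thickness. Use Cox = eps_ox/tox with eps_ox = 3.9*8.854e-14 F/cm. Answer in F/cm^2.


Step 1: eps_ox = 3.9 * 8.854e-14 = 3.45306e-13 F/cm
Step 2: tox in cm = 8.7 nm * 1e-7 = 8.7000e-07 cm
Step 3: Cox = 3.45306e-13 / 8.7000e-07 = 3.97e-07 F/cm^2

3.97e-07


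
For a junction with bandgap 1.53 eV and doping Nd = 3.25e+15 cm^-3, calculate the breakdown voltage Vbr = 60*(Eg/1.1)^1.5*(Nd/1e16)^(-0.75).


Step 1: Eg/1.1 = 1.53/1.1 = 1.390909
Step 2: (Eg/1.1)^1.5 = 1.390909^1.5 = 1.640394
Step 3: (Nd/1e16)^(-0.75) = (0.325)^(-0.75) = 2.323205
Step 4: Vbr = 60 * 1.640394 * 2.323205 = 228.7 V

228.7


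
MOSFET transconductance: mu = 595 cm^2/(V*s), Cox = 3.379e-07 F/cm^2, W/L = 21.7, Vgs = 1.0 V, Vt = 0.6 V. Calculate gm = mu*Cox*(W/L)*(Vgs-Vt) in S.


Step 1: Vov = Vgs - Vt = 1.0 - 0.6 = 0.4 V
Step 2: gm = mu * Cox * (W/L) * Vov
Step 3: gm = 595 * 3.379e-07 * 21.7 * 0.4 = 1.75e-03 S

1.75e-03


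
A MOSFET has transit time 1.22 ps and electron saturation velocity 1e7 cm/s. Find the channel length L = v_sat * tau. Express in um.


Step 1: tau in seconds = 1.22 ps * 1e-12 = 1.2200e-12 s
Step 2: L = v_sat * tau = 1e7 * 1.2200e-12 = 1.2200e-05 cm
Step 3: L in um = 1.2200e-05 * 1e4 = 0.122 um

0.122


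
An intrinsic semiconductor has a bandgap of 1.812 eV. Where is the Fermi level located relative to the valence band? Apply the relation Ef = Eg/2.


Step 1: For an intrinsic semiconductor, the Fermi level sits at midgap.
Step 2: Ef = Eg / 2 = 1.812 / 2 = 0.906 eV

0.906


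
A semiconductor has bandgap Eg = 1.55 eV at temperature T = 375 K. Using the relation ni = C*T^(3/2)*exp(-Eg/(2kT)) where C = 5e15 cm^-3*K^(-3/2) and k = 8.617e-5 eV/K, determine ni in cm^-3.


Step 1: Compute kT = 8.617e-5 * 375 = 0.03231375 eV
Step 2: Exponent = -Eg/(2kT) = -1.55/(2*0.03231375) = -23.98360
Step 3: T^(3/2) = 375^1.5 = 7261.84
Step 4: ni = 5e15 * 7261.84 * exp(-23.98360) = 1.39e+09 cm^-3

1.39e+09


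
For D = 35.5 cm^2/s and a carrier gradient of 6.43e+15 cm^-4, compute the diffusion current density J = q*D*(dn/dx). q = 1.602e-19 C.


Step 1: J = q * D * (dn/dx)
Step 2: J = 1.602e-19 * 35.5 * 6.43e+15
Step 3: J = 3.66e-02 A/cm^2

3.66e-02


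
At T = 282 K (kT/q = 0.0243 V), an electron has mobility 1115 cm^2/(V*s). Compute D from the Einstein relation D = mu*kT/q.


Step 1: D = mu * (kT/q)
Step 2: D = 1115 * 0.0243
Step 3: D = 27.09 cm^2/s

27.09


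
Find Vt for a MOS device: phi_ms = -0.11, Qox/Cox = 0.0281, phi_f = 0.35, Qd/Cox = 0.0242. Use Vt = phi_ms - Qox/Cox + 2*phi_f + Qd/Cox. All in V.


Step 1: Vt = phi_ms - Qox/Cox + 2*phi_f + Qd/Cox
Step 2: Vt = -0.11 - 0.0281 + 2*0.35 + 0.0242
Step 3: Vt = -0.11 - 0.0281 + 0.7 + 0.0242
Step 4: Vt = 0.5861 V

0.5861


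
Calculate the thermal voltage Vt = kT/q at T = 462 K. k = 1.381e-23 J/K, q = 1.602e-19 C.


Step 1: kT = 1.381e-23 * 462 = 6.38022e-21 J
Step 2: Vt = kT/q = 6.38022e-21 / 1.602e-19
Step 3: Vt = 0.03983 V

0.03983


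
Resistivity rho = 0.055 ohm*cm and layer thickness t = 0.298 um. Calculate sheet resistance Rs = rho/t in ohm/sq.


Step 1: Convert thickness to cm: t = 0.298 um = 2.9800e-05 cm
Step 2: Rs = rho / t = 0.055 / 2.9800e-05
Step 3: Rs = 1845.6 ohm/sq

1845.6


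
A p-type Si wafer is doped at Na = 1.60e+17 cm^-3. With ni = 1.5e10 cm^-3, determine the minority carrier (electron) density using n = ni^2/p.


Step 1: Majority hole concentration p ≈ Na = 1.60e+17 cm^-3
Step 2: n = ni^2 / Na = (1.5e10)^2 / 1.60e+17
Step 3: n = 1.41e+03 cm^-3

1.41e+03


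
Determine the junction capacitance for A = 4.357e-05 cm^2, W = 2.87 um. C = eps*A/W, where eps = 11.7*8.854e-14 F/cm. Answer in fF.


Step 1: eps_Si = 11.7 * 8.854e-14 = 1.035918e-12 F/cm
Step 2: W in cm = 2.87 * 1e-4 = 2.87e-04 cm
Step 3: C = 1.035918e-12 * 4.357e-05 / 2.87e-04 = 1.572646e-13 F
Step 4: C = 157.26 fF

157.26


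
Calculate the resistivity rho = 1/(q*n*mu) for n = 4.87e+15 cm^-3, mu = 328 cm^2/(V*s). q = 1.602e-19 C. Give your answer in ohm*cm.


Step 1: sigma = q * n * mu = 1.602e-19 * 4.87e+15 * 328 = 2.55897e-01 S/cm
Step 2: rho = 1 / sigma = 1 / 2.55897e-01 = 3.908 ohm*cm

3.908


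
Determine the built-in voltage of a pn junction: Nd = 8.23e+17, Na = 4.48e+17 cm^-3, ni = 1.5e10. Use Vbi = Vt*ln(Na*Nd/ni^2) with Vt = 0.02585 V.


Step 1: Compute Na*Nd/ni^2 = 4.48e+17 * 8.23e+17 / (1.5e10)^2 = 1.6387e+15
Step 2: ln(1.6387e+15) = 35.0327
Step 3: Vbi = 0.02585 * 35.0327 = 0.906 V

0.906


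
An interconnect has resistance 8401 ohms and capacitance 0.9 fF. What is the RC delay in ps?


Step 1: tau = R * C
Step 2: tau = 8401 * 0.9 fF = 8401 * 9.0e-16 F
Step 3: tau = 7.5609e-12 s = 7.5609 ps

7.5609


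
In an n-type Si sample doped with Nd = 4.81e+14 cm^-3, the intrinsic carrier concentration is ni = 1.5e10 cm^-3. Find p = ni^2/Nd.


Step 1: Since Nd >> ni, n ≈ Nd = 4.81e+14 cm^-3
Step 2: p = ni^2 / n = (1.5e10)^2 / 4.81e+14
Step 3: p = 2.25e20 / 4.81e+14 = 4.68e+05 cm^-3

4.68e+05


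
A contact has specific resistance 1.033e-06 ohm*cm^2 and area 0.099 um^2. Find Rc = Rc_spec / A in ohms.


Step 1: Convert area to cm^2: 0.099 um^2 = 9.9000e-10 cm^2
Step 2: Rc = Rc_spec / A = 1.033e-06 / 9.9000e-10
Step 3: Rc = 1.04e+03 ohms

1.04e+03


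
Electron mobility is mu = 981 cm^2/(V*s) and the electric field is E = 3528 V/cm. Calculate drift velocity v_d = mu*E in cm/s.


Step 1: v_d = mu * E
Step 2: v_d = 981 * 3528 = 3460968
Step 3: v_d = 3.46e+06 cm/s

3.46e+06


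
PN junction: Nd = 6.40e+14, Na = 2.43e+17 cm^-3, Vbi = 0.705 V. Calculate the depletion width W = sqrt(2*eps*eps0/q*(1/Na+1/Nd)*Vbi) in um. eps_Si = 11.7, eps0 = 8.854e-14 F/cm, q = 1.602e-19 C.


Step 1: 1/Na + 1/Nd = 1/2.43e+17 + 1/6.40e+14 = 1.56662e-15
Step 2: 2*eps*eps0/q = 2*11.7*8.854e-14/1.602e-19 = 1.293281e+07
Step 3: W^2 = 1.293281e+07 * 1.56662e-15 * 0.705 = 1.42839e-08
Step 4: W = sqrt(1.42839e-08) = 1.195e-04 cm = 1.195 um

1.195


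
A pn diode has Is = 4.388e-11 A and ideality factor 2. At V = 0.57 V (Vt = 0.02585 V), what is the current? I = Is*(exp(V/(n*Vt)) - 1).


Step 1: V/(n*Vt) = 0.57/(2*0.02585) = 11.0251
Step 2: exp(11.0251) = 6.1396e+04
Step 3: I = 4.388e-11 * (6.1396e+04 - 1) = 2.69e-06 A

2.69e-06


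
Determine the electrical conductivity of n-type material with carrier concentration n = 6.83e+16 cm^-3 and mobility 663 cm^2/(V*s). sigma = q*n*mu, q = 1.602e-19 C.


Step 1: sigma = q * n * mu
Step 2: sigma = 1.602e-19 * 6.83e+16 * 663
Step 3: sigma = 7.254e+00 S/cm

7.254e+00


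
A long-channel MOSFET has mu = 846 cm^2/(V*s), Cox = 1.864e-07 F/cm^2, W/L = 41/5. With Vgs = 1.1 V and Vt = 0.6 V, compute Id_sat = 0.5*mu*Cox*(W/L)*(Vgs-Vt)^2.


Step 1: Overdrive voltage Vov = Vgs - Vt = 1.1 - 0.6 = 0.5 V
Step 2: W/L = 41/5 = 8.2
Step 3: Id = 0.5 * 846 * 1.864e-07 * 8.2 * 0.5^2
Step 4: Id = 1.62e-04 A

1.62e-04


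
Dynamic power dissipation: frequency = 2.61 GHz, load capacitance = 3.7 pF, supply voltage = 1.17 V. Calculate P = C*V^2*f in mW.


Step 1: V^2 = 1.17^2 = 1.3689 V^2
Step 2: P = C*V^2*f = 3.7e-12 F * 1.3689 * 2.61e9 Hz
Step 3: P = 1.32194673e-02 W
Step 4: P = 13.219 mW

13.219


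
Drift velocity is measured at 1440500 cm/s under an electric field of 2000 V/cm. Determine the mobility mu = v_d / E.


Step 1: mu = v_d / E
Step 2: mu = 1440500 / 2000
Step 3: mu = 720.25 cm^2/(V*s)

720.25


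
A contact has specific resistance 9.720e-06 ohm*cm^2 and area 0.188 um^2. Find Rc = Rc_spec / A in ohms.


Step 1: Convert area to cm^2: 0.188 um^2 = 1.8800e-09 cm^2
Step 2: Rc = Rc_spec / A = 9.720e-06 / 1.8800e-09
Step 3: Rc = 5.17e+03 ohms

5.17e+03


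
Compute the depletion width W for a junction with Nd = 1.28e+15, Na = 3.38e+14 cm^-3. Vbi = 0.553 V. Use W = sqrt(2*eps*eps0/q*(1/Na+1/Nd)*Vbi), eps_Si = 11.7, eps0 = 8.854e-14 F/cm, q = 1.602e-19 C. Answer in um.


Step 1: 1/Na + 1/Nd = 1/3.38e+14 + 1/1.28e+15 = 3.73983e-15
Step 2: 2*eps*eps0/q = 2*11.7*8.854e-14/1.602e-19 = 1.293281e+07
Step 3: W^2 = 1.293281e+07 * 3.73983e-15 * 0.553 = 2.67467e-08
Step 4: W = sqrt(2.67467e-08) = 1.635e-04 cm = 1.635 um

1.635


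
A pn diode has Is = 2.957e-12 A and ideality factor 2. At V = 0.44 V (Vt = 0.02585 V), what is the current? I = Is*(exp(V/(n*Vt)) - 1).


Step 1: V/(n*Vt) = 0.44/(2*0.02585) = 8.5106
Step 2: exp(8.5106) = 4.9671e+03
Step 3: I = 2.957e-12 * (4.9671e+03 - 1) = 1.47e-08 A

1.47e-08


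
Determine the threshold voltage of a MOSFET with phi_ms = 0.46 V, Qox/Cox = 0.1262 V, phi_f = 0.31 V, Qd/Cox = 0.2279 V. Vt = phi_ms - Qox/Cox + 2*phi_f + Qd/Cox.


Step 1: Vt = phi_ms - Qox/Cox + 2*phi_f + Qd/Cox
Step 2: Vt = 0.46 - 0.1262 + 2*0.31 + 0.2279
Step 3: Vt = 0.46 - 0.1262 + 0.62 + 0.2279
Step 4: Vt = 1.1817 V

1.1817


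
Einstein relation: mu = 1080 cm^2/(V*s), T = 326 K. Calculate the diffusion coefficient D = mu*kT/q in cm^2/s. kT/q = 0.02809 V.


Step 1: D = mu * (kT/q)
Step 2: D = 1080 * 0.02809
Step 3: D = 30.34 cm^2/s

30.34


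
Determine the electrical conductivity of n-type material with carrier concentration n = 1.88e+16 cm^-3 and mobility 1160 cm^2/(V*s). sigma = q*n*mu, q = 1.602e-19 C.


Step 1: sigma = q * n * mu
Step 2: sigma = 1.602e-19 * 1.88e+16 * 1160
Step 3: sigma = 3.494e+00 S/cm

3.494e+00


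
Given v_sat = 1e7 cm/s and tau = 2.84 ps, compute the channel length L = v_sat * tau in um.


Step 1: tau in seconds = 2.84 ps * 1e-12 = 2.8400e-12 s
Step 2: L = v_sat * tau = 1e7 * 2.8400e-12 = 2.8400e-05 cm
Step 3: L in um = 2.8400e-05 * 1e4 = 0.284 um

0.284


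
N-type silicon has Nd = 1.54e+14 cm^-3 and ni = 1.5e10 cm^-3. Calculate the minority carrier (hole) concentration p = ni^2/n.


Step 1: Since Nd >> ni, n ≈ Nd = 1.54e+14 cm^-3
Step 2: p = ni^2 / n = (1.5e10)^2 / 1.54e+14
Step 3: p = 2.25e20 / 1.54e+14 = 1.46e+06 cm^-3

1.46e+06


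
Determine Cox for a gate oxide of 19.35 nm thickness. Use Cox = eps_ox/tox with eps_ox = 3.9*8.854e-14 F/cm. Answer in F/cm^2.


Step 1: eps_ox = 3.9 * 8.854e-14 = 3.45306e-13 F/cm
Step 2: tox in cm = 19.35 nm * 1e-7 = 1.9350e-06 cm
Step 3: Cox = 3.45306e-13 / 1.9350e-06 = 1.78e-07 F/cm^2

1.78e-07


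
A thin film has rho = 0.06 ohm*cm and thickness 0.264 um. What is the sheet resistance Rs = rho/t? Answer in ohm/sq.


Step 1: Convert thickness to cm: t = 0.264 um = 2.6400e-05 cm
Step 2: Rs = rho / t = 0.06 / 2.6400e-05
Step 3: Rs = 2272.7 ohm/sq

2272.7


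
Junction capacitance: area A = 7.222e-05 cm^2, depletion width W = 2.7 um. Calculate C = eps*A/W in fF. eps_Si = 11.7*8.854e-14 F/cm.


Step 1: eps_Si = 11.7 * 8.854e-14 = 1.035918e-12 F/cm
Step 2: W in cm = 2.7 * 1e-4 = 2.70e-04 cm
Step 3: C = 1.035918e-12 * 7.222e-05 / 2.70e-04 = 2.770889e-13 F
Step 4: C = 277.09 fF

277.09


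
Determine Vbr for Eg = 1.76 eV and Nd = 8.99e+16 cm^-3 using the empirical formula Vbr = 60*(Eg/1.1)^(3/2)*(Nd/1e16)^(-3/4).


Step 1: Eg/1.1 = 1.76/1.1 = 1.600000
Step 2: (Eg/1.1)^1.5 = 1.600000^1.5 = 2.023858
Step 3: (Nd/1e16)^(-0.75) = (8.99)^(-0.75) = 0.192611
Step 4: Vbr = 60 * 2.023858 * 0.192611 = 23.4 V

23.4


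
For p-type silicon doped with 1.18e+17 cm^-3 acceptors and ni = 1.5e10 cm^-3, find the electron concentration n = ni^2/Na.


Step 1: Majority hole concentration p ≈ Na = 1.18e+17 cm^-3
Step 2: n = ni^2 / Na = (1.5e10)^2 / 1.18e+17
Step 3: n = 1.91e+03 cm^-3

1.91e+03


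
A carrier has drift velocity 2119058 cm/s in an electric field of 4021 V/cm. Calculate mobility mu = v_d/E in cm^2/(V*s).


Step 1: mu = v_d / E
Step 2: mu = 2119058 / 4021
Step 3: mu = 527.0 cm^2/(V*s)

527.0


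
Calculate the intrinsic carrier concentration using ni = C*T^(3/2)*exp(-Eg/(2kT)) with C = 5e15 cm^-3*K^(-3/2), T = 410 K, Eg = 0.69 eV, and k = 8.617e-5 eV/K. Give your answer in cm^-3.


Step 1: Compute kT = 8.617e-5 * 410 = 0.0353297 eV
Step 2: Exponent = -Eg/(2kT) = -0.69/(2*0.0353297) = -9.76516
Step 3: T^(3/2) = 410^1.5 = 8301.87
Step 4: ni = 5e15 * 8301.87 * exp(-9.76516) = 2.38e+15 cm^-3

2.38e+15


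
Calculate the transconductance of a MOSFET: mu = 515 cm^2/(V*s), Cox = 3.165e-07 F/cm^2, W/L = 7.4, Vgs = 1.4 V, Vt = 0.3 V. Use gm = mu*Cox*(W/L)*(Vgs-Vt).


Step 1: Vov = Vgs - Vt = 1.4 - 0.3 = 1.1 V
Step 2: gm = mu * Cox * (W/L) * Vov
Step 3: gm = 515 * 3.165e-07 * 7.4 * 1.1 = 1.33e-03 S

1.33e-03


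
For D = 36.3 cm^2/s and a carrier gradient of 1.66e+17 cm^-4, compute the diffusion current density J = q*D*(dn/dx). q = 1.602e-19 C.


Step 1: J = q * D * (dn/dx)
Step 2: J = 1.602e-19 * 36.3 * 1.66e+17
Step 3: J = 9.65e-01 A/cm^2

9.65e-01


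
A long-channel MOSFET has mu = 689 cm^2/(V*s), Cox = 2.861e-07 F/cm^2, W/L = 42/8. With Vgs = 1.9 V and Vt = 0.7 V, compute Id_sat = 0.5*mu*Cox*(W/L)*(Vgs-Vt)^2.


Step 1: Overdrive voltage Vov = Vgs - Vt = 1.9 - 0.7 = 1.2 V
Step 2: W/L = 42/8 = 5.25
Step 3: Id = 0.5 * 689 * 2.861e-07 * 5.25 * 1.2^2
Step 4: Id = 7.45e-04 A

7.45e-04


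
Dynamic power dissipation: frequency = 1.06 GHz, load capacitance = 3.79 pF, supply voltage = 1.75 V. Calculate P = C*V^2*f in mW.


Step 1: V^2 = 1.75^2 = 3.0625 V^2
Step 2: P = C*V^2*f = 3.79e-12 F * 3.0625 * 1.06e9 Hz
Step 3: P = 1.23032875e-02 W
Step 4: P = 12.303 mW

12.303


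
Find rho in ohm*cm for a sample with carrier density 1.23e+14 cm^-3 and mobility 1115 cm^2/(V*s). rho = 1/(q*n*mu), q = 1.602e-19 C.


Step 1: sigma = q * n * mu = 1.602e-19 * 1.23e+14 * 1115 = 2.19706e-02 S/cm
Step 2: rho = 1 / sigma = 1 / 2.19706e-02 = 45.52 ohm*cm

45.52


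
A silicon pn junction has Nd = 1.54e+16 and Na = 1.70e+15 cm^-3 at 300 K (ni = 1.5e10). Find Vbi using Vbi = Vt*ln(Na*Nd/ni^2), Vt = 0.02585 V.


Step 1: Compute Na*Nd/ni^2 = 1.70e+15 * 1.54e+16 / (1.5e10)^2 = 1.1636e+11
Step 2: ln(1.1636e+11) = 25.4800
Step 3: Vbi = 0.02585 * 25.4800 = 0.659 V

0.659


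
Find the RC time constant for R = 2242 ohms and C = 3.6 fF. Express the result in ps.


Step 1: tau = R * C
Step 2: tau = 2242 * 3.6 fF = 2242 * 3.6e-15 F
Step 3: tau = 8.0712e-12 s = 8.0712 ps

8.0712


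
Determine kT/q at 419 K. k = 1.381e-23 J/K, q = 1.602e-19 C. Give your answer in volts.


Step 1: kT = 1.381e-23 * 419 = 5.78639e-21 J
Step 2: Vt = kT/q = 5.78639e-21 / 1.602e-19
Step 3: Vt = 0.03612 V

0.03612


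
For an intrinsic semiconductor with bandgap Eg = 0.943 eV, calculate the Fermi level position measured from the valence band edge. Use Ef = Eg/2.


Step 1: For an intrinsic semiconductor, the Fermi level sits at midgap.
Step 2: Ef = Eg / 2 = 0.943 / 2 = 0.4715 eV

0.4715


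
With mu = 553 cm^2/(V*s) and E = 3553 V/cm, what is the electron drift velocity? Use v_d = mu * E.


Step 1: v_d = mu * E
Step 2: v_d = 553 * 3553 = 1964809
Step 3: v_d = 1.96e+06 cm/s

1.96e+06


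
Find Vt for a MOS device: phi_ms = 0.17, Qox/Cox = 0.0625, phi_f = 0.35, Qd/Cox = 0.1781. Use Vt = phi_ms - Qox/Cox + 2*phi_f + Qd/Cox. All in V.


Step 1: Vt = phi_ms - Qox/Cox + 2*phi_f + Qd/Cox
Step 2: Vt = 0.17 - 0.0625 + 2*0.35 + 0.1781
Step 3: Vt = 0.17 - 0.0625 + 0.7 + 0.1781
Step 4: Vt = 0.9856 V

0.9856


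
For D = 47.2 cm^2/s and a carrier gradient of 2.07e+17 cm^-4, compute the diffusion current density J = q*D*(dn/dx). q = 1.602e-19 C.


Step 1: J = q * D * (dn/dx)
Step 2: J = 1.602e-19 * 47.2 * 2.07e+17
Step 3: J = 1.57e+00 A/cm^2

1.57e+00


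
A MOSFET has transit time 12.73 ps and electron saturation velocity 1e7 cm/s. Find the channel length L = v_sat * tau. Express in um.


Step 1: tau in seconds = 12.73 ps * 1e-12 = 1.2730e-11 s
Step 2: L = v_sat * tau = 1e7 * 1.2730e-11 = 1.2730e-04 cm
Step 3: L in um = 1.2730e-04 * 1e4 = 1.273 um

1.273


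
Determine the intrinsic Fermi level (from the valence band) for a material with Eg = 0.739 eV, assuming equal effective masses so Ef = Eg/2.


Step 1: For an intrinsic semiconductor, the Fermi level sits at midgap.
Step 2: Ef = Eg / 2 = 0.739 / 2 = 0.3695 eV

0.3695


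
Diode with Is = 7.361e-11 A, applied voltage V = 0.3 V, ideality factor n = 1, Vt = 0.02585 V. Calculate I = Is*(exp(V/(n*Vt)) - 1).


Step 1: V/(n*Vt) = 0.3/(1*0.02585) = 11.6054
Step 2: exp(11.6054) = 1.0969e+05
Step 3: I = 7.361e-11 * (1.0969e+05 - 1) = 8.07e-06 A

8.07e-06


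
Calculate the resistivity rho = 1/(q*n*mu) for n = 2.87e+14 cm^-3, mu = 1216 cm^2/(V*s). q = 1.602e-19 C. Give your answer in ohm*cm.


Step 1: sigma = q * n * mu = 1.602e-19 * 2.87e+14 * 1216 = 5.59085e-02 S/cm
Step 2: rho = 1 / sigma = 1 / 5.59085e-02 = 17.89 ohm*cm

17.89


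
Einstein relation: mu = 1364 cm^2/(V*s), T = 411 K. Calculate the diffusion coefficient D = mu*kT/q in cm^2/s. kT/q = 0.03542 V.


Step 1: D = mu * (kT/q)
Step 2: D = 1364 * 0.03542
Step 3: D = 48.31 cm^2/s

48.31


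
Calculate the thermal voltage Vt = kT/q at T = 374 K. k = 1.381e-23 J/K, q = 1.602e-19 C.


Step 1: kT = 1.381e-23 * 374 = 5.16494e-21 J
Step 2: Vt = kT/q = 5.16494e-21 / 1.602e-19
Step 3: Vt = 0.03224 V

0.03224


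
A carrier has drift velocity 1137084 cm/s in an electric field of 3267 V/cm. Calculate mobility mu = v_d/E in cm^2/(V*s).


Step 1: mu = v_d / E
Step 2: mu = 1137084 / 3267
Step 3: mu = 348.05 cm^2/(V*s)

348.05


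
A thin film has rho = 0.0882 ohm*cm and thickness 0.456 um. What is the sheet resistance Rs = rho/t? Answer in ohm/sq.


Step 1: Convert thickness to cm: t = 0.456 um = 4.5600e-05 cm
Step 2: Rs = rho / t = 0.0882 / 4.5600e-05
Step 3: Rs = 1934.2 ohm/sq

1934.2


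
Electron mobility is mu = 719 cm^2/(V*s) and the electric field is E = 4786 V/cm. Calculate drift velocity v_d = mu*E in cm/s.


Step 1: v_d = mu * E
Step 2: v_d = 719 * 4786 = 3441134
Step 3: v_d = 3.44e+06 cm/s

3.44e+06


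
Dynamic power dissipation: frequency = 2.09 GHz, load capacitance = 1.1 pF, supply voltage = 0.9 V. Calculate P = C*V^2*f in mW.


Step 1: V^2 = 0.9^2 = 0.81 V^2
Step 2: P = C*V^2*f = 1.1e-12 F * 0.81 * 2.09e9 Hz
Step 3: P = 1.86219e-03 W
Step 4: P = 1.862 mW

1.862


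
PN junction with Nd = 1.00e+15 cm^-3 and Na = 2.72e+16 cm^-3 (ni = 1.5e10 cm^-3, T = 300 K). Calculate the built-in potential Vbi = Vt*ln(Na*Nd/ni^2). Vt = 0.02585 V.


Step 1: Compute Na*Nd/ni^2 = 2.72e+16 * 1.00e+15 / (1.5e10)^2 = 1.2089e+11
Step 2: ln(1.2089e+11) = 25.5181
Step 3: Vbi = 0.02585 * 25.5181 = 0.66 V

0.66


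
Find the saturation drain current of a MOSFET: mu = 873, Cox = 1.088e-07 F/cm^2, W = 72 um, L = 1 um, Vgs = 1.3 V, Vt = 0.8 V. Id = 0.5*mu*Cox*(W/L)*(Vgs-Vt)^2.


Step 1: Overdrive voltage Vov = Vgs - Vt = 1.3 - 0.8 = 0.5 V
Step 2: W/L = 72/1 = 72
Step 3: Id = 0.5 * 873 * 1.088e-07 * 72 * 0.5^2
Step 4: Id = 8.55e-04 A

8.55e-04


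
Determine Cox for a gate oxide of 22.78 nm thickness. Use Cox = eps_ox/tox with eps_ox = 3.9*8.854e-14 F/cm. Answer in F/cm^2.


Step 1: eps_ox = 3.9 * 8.854e-14 = 3.45306e-13 F/cm
Step 2: tox in cm = 22.78 nm * 1e-7 = 2.2780e-06 cm
Step 3: Cox = 3.45306e-13 / 2.2780e-06 = 1.52e-07 F/cm^2

1.52e-07


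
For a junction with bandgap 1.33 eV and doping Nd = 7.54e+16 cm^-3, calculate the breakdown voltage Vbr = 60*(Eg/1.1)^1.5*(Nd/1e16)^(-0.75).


Step 1: Eg/1.1 = 1.33/1.1 = 1.209091
Step 2: (Eg/1.1)^1.5 = 1.209091^1.5 = 1.329500
Step 3: (Nd/1e16)^(-0.75) = (7.54)^(-0.75) = 0.219772
Step 4: Vbr = 60 * 1.329500 * 0.219772 = 17.5 V

17.5


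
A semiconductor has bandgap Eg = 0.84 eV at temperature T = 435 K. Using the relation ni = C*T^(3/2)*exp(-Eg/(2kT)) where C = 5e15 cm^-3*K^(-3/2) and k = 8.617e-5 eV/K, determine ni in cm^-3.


Step 1: Compute kT = 8.617e-5 * 435 = 0.03748395 eV
Step 2: Exponent = -Eg/(2kT) = -0.84/(2*0.03748395) = -11.20480
Step 3: T^(3/2) = 435^1.5 = 9072.64
Step 4: ni = 5e15 * 9072.64 * exp(-11.20480) = 6.17e+14 cm^-3

6.17e+14


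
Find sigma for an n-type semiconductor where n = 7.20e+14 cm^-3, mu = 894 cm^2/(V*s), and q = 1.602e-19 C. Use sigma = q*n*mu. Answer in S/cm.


Step 1: sigma = q * n * mu
Step 2: sigma = 1.602e-19 * 7.20e+14 * 894
Step 3: sigma = 1.031e-01 S/cm

1.031e-01


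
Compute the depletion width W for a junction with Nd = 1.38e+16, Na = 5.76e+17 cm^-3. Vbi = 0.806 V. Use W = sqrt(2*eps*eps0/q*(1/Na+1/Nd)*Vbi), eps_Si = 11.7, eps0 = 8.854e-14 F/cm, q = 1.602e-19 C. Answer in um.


Step 1: 1/Na + 1/Nd = 1/5.76e+17 + 1/1.38e+16 = 7.41999e-17
Step 2: 2*eps*eps0/q = 2*11.7*8.854e-14/1.602e-19 = 1.293281e+07
Step 3: W^2 = 1.293281e+07 * 7.41999e-17 * 0.806 = 7.73448e-10
Step 4: W = sqrt(7.73448e-10) = 2.781e-05 cm = 0.2781 um

0.2781


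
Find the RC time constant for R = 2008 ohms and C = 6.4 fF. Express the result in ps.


Step 1: tau = R * C
Step 2: tau = 2008 * 6.4 fF = 2008 * 6.4e-15 F
Step 3: tau = 1.28512e-11 s = 12.8512 ps

12.8512


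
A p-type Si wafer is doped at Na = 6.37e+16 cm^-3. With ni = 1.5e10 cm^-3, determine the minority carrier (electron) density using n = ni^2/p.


Step 1: Majority hole concentration p ≈ Na = 6.37e+16 cm^-3
Step 2: n = ni^2 / Na = (1.5e10)^2 / 6.37e+16
Step 3: n = 3.53e+03 cm^-3

3.53e+03


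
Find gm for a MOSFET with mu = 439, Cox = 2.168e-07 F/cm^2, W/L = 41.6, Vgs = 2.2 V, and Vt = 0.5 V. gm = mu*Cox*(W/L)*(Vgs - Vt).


Step 1: Vov = Vgs - Vt = 2.2 - 0.5 = 1.7 V
Step 2: gm = mu * Cox * (W/L) * Vov
Step 3: gm = 439 * 2.168e-07 * 41.6 * 1.7 = 6.73e-03 S

6.73e-03


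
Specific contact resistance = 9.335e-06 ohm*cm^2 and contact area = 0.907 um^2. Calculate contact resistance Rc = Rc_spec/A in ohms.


Step 1: Convert area to cm^2: 0.907 um^2 = 9.0700e-09 cm^2
Step 2: Rc = Rc_spec / A = 9.335e-06 / 9.0700e-09
Step 3: Rc = 1.03e+03 ohms

1.03e+03


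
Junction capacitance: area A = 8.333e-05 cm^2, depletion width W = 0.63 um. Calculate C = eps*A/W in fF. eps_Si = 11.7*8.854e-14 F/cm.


Step 1: eps_Si = 11.7 * 8.854e-14 = 1.035918e-12 F/cm
Step 2: W in cm = 0.63 * 1e-4 = 6.30e-05 cm
Step 3: C = 1.035918e-12 * 8.333e-05 / 6.30e-05 = 1.370207e-12 F
Step 4: C = 1370.21 fF

1370.21


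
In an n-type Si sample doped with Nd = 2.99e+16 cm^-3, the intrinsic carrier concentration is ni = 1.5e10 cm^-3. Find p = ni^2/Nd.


Step 1: Since Nd >> ni, n ≈ Nd = 2.99e+16 cm^-3
Step 2: p = ni^2 / n = (1.5e10)^2 / 2.99e+16
Step 3: p = 2.25e20 / 2.99e+16 = 7.53e+03 cm^-3

7.53e+03


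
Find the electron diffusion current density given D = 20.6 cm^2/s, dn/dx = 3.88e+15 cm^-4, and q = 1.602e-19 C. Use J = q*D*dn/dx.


Step 1: J = q * D * (dn/dx)
Step 2: J = 1.602e-19 * 20.6 * 3.88e+15
Step 3: J = 1.28e-02 A/cm^2

1.28e-02


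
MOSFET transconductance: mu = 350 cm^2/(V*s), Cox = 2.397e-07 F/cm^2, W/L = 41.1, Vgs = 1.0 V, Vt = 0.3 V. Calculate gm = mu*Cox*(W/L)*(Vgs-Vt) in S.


Step 1: Vov = Vgs - Vt = 1.0 - 0.3 = 0.7 V
Step 2: gm = mu * Cox * (W/L) * Vov
Step 3: gm = 350 * 2.397e-07 * 41.1 * 0.7 = 2.41e-03 S

2.41e-03


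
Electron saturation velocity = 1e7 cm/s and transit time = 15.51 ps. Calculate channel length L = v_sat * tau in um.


Step 1: tau in seconds = 15.51 ps * 1e-12 = 1.5510e-11 s
Step 2: L = v_sat * tau = 1e7 * 1.5510e-11 = 1.5510e-04 cm
Step 3: L in um = 1.5510e-04 * 1e4 = 1.551 um

1.551


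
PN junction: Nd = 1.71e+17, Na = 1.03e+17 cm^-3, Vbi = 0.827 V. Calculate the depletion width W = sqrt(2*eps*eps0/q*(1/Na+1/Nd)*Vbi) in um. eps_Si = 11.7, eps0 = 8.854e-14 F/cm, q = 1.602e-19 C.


Step 1: 1/Na + 1/Nd = 1/1.03e+17 + 1/1.71e+17 = 1.55567e-17
Step 2: 2*eps*eps0/q = 2*11.7*8.854e-14/1.602e-19 = 1.293281e+07
Step 3: W^2 = 1.293281e+07 * 1.55567e-17 * 0.827 = 1.66386e-10
Step 4: W = sqrt(1.66386e-10) = 1.290e-05 cm = 0.129 um

0.129


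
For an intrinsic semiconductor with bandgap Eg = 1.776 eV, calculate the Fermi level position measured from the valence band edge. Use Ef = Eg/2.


Step 1: For an intrinsic semiconductor, the Fermi level sits at midgap.
Step 2: Ef = Eg / 2 = 1.776 / 2 = 0.888 eV

0.888


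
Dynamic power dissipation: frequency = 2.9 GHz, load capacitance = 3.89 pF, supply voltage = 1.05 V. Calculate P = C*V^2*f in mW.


Step 1: V^2 = 1.05^2 = 1.1025 V^2
Step 2: P = C*V^2*f = 3.89e-12 F * 1.1025 * 2.9e9 Hz
Step 3: P = 1.24373025e-02 W
Step 4: P = 12.437 mW

12.437


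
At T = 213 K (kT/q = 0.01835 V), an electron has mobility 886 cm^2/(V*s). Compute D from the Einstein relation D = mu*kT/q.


Step 1: D = mu * (kT/q)
Step 2: D = 886 * 0.01835
Step 3: D = 16.26 cm^2/s

16.26


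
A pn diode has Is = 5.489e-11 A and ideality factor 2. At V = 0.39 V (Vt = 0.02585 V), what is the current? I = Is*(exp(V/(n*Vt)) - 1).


Step 1: V/(n*Vt) = 0.39/(2*0.02585) = 7.5435
Step 2: exp(7.5435) = 1.8884e+03
Step 3: I = 5.489e-11 * (1.8884e+03 - 1) = 1.04e-07 A

1.04e-07


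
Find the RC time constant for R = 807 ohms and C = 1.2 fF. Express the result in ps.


Step 1: tau = R * C
Step 2: tau = 807 * 1.2 fF = 807 * 1.2e-15 F
Step 3: tau = 9.684e-13 s = 0.9684 ps

0.9684


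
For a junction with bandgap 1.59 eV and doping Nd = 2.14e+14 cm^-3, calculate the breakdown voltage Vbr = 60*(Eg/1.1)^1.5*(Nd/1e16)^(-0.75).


Step 1: Eg/1.1 = 1.59/1.1 = 1.445455
Step 2: (Eg/1.1)^1.5 = 1.445455^1.5 = 1.737828
Step 3: (Nd/1e16)^(-0.75) = (0.0214)^(-0.75) = 17.872680
Step 4: Vbr = 60 * 1.737828 * 17.872680 = 1863.6 V

1863.6


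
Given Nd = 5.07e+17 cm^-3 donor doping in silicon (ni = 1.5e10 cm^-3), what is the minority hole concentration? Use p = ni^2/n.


Step 1: Since Nd >> ni, n ≈ Nd = 5.07e+17 cm^-3
Step 2: p = ni^2 / n = (1.5e10)^2 / 5.07e+17
Step 3: p = 2.25e20 / 5.07e+17 = 4.44e+02 cm^-3

4.44e+02


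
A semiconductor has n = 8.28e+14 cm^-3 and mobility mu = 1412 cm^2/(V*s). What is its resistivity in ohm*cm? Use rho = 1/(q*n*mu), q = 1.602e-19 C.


Step 1: sigma = q * n * mu = 1.602e-19 * 8.28e+14 * 1412 = 1.87296e-01 S/cm
Step 2: rho = 1 / sigma = 1 / 1.87296e-01 = 5.339 ohm*cm

5.339


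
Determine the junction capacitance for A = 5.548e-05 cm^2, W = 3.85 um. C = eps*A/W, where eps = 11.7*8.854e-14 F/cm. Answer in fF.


Step 1: eps_Si = 11.7 * 8.854e-14 = 1.035918e-12 F/cm
Step 2: W in cm = 3.85 * 1e-4 = 3.85e-04 cm
Step 3: C = 1.035918e-12 * 5.548e-05 / 3.85e-04 = 1.492798e-13 F
Step 4: C = 149.28 fF

149.28


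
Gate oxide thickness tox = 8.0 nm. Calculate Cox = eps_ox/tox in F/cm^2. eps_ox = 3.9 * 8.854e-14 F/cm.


Step 1: eps_ox = 3.9 * 8.854e-14 = 3.45306e-13 F/cm
Step 2: tox in cm = 8.0 nm * 1e-7 = 8.0000e-07 cm
Step 3: Cox = 3.45306e-13 / 8.0000e-07 = 4.32e-07 F/cm^2

4.32e-07


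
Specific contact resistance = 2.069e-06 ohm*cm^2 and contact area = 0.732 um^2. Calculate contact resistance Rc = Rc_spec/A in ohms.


Step 1: Convert area to cm^2: 0.732 um^2 = 7.3200e-09 cm^2
Step 2: Rc = Rc_spec / A = 2.069e-06 / 7.3200e-09
Step 3: Rc = 2.83e+02 ohms

2.83e+02


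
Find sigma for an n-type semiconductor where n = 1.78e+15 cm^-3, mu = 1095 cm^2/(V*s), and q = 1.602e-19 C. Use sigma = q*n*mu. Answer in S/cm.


Step 1: sigma = q * n * mu
Step 2: sigma = 1.602e-19 * 1.78e+15 * 1095
Step 3: sigma = 3.122e-01 S/cm

3.122e-01


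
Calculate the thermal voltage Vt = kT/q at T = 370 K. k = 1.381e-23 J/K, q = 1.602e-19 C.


Step 1: kT = 1.381e-23 * 370 = 5.1097e-21 J
Step 2: Vt = kT/q = 5.1097e-21 / 1.602e-19
Step 3: Vt = 0.0319 V

0.0319


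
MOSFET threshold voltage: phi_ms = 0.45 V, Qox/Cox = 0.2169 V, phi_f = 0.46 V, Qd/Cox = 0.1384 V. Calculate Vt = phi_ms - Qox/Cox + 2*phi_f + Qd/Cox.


Step 1: Vt = phi_ms - Qox/Cox + 2*phi_f + Qd/Cox
Step 2: Vt = 0.45 - 0.2169 + 2*0.46 + 0.1384
Step 3: Vt = 0.45 - 0.2169 + 0.92 + 0.1384
Step 4: Vt = 1.2915 V

1.2915


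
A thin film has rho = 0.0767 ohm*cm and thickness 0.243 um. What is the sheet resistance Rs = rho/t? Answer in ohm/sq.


Step 1: Convert thickness to cm: t = 0.243 um = 2.4300e-05 cm
Step 2: Rs = rho / t = 0.0767 / 2.4300e-05
Step 3: Rs = 3156.4 ohm/sq

3156.4


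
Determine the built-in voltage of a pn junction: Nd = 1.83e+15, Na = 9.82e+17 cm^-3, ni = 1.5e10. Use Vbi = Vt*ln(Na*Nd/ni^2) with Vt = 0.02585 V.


Step 1: Compute Na*Nd/ni^2 = 9.82e+17 * 1.83e+15 / (1.5e10)^2 = 7.9869e+12
Step 2: ln(7.9869e+12) = 29.7088
Step 3: Vbi = 0.02585 * 29.7088 = 0.768 V

0.768


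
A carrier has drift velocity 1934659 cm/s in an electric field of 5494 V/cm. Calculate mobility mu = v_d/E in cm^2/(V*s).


Step 1: mu = v_d / E
Step 2: mu = 1934659 / 5494
Step 3: mu = 352.14 cm^2/(V*s)

352.14


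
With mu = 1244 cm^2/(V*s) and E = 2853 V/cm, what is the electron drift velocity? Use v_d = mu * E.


Step 1: v_d = mu * E
Step 2: v_d = 1244 * 2853 = 3549132
Step 3: v_d = 3.55e+06 cm/s

3.55e+06


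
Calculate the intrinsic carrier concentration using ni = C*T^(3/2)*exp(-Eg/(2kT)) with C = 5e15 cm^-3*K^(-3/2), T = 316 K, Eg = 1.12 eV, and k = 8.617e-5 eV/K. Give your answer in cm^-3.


Step 1: Compute kT = 8.617e-5 * 316 = 0.02722972 eV
Step 2: Exponent = -Eg/(2kT) = -1.12/(2*0.02722972) = -20.56576
Step 3: T^(3/2) = 316^1.5 = 5617.34
Step 4: ni = 5e15 * 5617.34 * exp(-20.56576) = 3.29e+10 cm^-3

3.29e+10


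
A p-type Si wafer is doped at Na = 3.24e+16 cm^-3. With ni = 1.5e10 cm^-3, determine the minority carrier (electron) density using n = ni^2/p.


Step 1: Majority hole concentration p ≈ Na = 3.24e+16 cm^-3
Step 2: n = ni^2 / Na = (1.5e10)^2 / 3.24e+16
Step 3: n = 6.94e+03 cm^-3

6.94e+03


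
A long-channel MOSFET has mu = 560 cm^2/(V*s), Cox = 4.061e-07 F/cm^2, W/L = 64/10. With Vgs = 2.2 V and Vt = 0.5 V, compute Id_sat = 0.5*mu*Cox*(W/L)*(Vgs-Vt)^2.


Step 1: Overdrive voltage Vov = Vgs - Vt = 2.2 - 0.5 = 1.7 V
Step 2: W/L = 64/10 = 6.4
Step 3: Id = 0.5 * 560 * 4.061e-07 * 6.4 * 1.7^2
Step 4: Id = 2.10e-03 A

2.10e-03


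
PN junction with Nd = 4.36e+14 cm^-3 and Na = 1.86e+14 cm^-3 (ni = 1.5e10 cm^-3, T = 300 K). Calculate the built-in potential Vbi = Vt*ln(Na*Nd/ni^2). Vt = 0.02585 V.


Step 1: Compute Na*Nd/ni^2 = 1.86e+14 * 4.36e+14 / (1.5e10)^2 = 3.6043e+08
Step 2: ln(3.6043e+08) = 19.7028
Step 3: Vbi = 0.02585 * 19.7028 = 0.509 V

0.509


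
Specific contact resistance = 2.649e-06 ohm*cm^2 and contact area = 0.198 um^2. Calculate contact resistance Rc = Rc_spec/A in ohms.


Step 1: Convert area to cm^2: 0.198 um^2 = 1.9800e-09 cm^2
Step 2: Rc = Rc_spec / A = 2.649e-06 / 1.9800e-09
Step 3: Rc = 1.34e+03 ohms

1.34e+03


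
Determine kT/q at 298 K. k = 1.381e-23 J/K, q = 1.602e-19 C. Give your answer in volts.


Step 1: kT = 1.381e-23 * 298 = 4.11538e-21 J
Step 2: Vt = kT/q = 4.11538e-21 / 1.602e-19
Step 3: Vt = 0.02569 V

0.02569


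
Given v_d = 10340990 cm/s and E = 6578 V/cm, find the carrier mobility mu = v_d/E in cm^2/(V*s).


Step 1: mu = v_d / E
Step 2: mu = 10340990 / 6578
Step 3: mu = 1572.06 cm^2/(V*s)

1572.06


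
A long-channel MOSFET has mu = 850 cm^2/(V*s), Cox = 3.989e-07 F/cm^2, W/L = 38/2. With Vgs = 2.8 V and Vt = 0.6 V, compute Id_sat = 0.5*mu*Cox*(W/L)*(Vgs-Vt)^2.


Step 1: Overdrive voltage Vov = Vgs - Vt = 2.8 - 0.6 = 2.2 V
Step 2: W/L = 38/2 = 19
Step 3: Id = 0.5 * 850 * 3.989e-07 * 19 * 2.2^2
Step 4: Id = 1.56e-02 A

1.56e-02


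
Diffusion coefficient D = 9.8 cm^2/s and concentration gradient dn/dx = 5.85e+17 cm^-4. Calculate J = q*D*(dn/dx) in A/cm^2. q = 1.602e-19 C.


Step 1: J = q * D * (dn/dx)
Step 2: J = 1.602e-19 * 9.8 * 5.85e+17
Step 3: J = 9.18e-01 A/cm^2

9.18e-01


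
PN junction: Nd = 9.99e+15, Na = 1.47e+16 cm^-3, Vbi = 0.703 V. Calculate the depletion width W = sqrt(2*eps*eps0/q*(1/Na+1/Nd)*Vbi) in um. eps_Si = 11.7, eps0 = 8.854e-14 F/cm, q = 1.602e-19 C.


Step 1: 1/Na + 1/Nd = 1/1.47e+16 + 1/9.99e+15 = 1.68127e-16
Step 2: 2*eps*eps0/q = 2*11.7*8.854e-14/1.602e-19 = 1.293281e+07
Step 3: W^2 = 1.293281e+07 * 1.68127e-16 * 0.703 = 1.52857e-09
Step 4: W = sqrt(1.52857e-09) = 3.910e-05 cm = 0.391 um

0.391


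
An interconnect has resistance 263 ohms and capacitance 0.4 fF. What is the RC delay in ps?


Step 1: tau = R * C
Step 2: tau = 263 * 0.4 fF = 263 * 4.0e-16 F
Step 3: tau = 1.052e-13 s = 0.1052 ps

0.1052


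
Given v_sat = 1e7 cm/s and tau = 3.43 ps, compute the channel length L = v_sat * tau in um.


Step 1: tau in seconds = 3.43 ps * 1e-12 = 3.4300e-12 s
Step 2: L = v_sat * tau = 1e7 * 3.4300e-12 = 3.4300e-05 cm
Step 3: L in um = 3.4300e-05 * 1e4 = 0.343 um

0.343


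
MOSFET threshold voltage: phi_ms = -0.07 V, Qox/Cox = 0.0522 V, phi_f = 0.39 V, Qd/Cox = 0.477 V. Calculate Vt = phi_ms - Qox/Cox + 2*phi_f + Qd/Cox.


Step 1: Vt = phi_ms - Qox/Cox + 2*phi_f + Qd/Cox
Step 2: Vt = -0.07 - 0.0522 + 2*0.39 + 0.477
Step 3: Vt = -0.07 - 0.0522 + 0.78 + 0.477
Step 4: Vt = 1.1348 V

1.1348


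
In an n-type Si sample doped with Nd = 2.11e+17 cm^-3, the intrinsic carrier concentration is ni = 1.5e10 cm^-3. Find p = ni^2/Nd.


Step 1: Since Nd >> ni, n ≈ Nd = 2.11e+17 cm^-3
Step 2: p = ni^2 / n = (1.5e10)^2 / 2.11e+17
Step 3: p = 2.25e20 / 2.11e+17 = 1.07e+03 cm^-3

1.07e+03


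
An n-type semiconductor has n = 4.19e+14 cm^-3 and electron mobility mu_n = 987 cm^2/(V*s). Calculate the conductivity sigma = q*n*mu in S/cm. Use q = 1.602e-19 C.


Step 1: sigma = q * n * mu
Step 2: sigma = 1.602e-19 * 4.19e+14 * 987
Step 3: sigma = 6.625e-02 S/cm

6.625e-02


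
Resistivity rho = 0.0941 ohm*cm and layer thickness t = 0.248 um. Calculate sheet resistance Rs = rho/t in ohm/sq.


Step 1: Convert thickness to cm: t = 0.248 um = 2.4800e-05 cm
Step 2: Rs = rho / t = 0.0941 / 2.4800e-05
Step 3: Rs = 3794.4 ohm/sq

3794.4


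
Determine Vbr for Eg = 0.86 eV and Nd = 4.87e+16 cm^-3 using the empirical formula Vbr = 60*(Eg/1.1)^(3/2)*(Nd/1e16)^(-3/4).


Step 1: Eg/1.1 = 0.86/1.1 = 0.781818
Step 2: (Eg/1.1)^1.5 = 0.781818^1.5 = 0.691287
Step 3: (Nd/1e16)^(-0.75) = (4.87)^(-0.75) = 0.305038
Step 4: Vbr = 60 * 0.691287 * 0.305038 = 12.7 V

12.7
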